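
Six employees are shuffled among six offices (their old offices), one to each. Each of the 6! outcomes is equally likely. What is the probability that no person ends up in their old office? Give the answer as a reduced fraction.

Favorable outcomes: !6 = 265.
Total outcomes: 6! = 720.
Probability = 265/720 = 53/144.

53/144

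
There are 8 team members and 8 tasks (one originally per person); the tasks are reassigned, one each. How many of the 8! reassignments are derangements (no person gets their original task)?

By inclusion-exclusion, !8 = Σ (-1)^k · 8!/k! for k=0..8
= 8! - 8!/1! + 8!/2! - 8!/3! + 8!/4! - 8!/5! + 8!/6! - 8!/7! + 8!/8!
= 40320 - 40320 + 20160 - 6720 + 1680 - 336 + 56 - 8 + 1
= 14833

14833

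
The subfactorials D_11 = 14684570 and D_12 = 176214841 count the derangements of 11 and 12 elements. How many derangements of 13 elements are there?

2290792932

D_13 = (13-1)·(D_12 + D_11) = 12·(176214841 + 14684570) = 12·190899411 = 2290792932.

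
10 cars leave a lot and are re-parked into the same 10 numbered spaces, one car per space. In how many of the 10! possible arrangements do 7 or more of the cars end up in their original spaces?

286

Sum C(10,i)·!(10-i) for i = 7..10:
  i=7: C(10,7)·!3 = 120·2 = 240
  i=8: C(10,8)·!2 = 45·1 = 45
  i=9: C(10,9)·!1 = 10·0 = 0
  i=10: C(10,10)·!0 = 1·1 = 1
Total = 286.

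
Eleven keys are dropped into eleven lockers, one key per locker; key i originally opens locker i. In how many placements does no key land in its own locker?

14684570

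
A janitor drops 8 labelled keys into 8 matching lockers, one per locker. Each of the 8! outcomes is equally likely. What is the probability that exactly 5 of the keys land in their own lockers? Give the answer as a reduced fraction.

1/360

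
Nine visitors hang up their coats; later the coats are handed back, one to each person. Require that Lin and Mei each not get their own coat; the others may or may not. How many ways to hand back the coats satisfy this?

287280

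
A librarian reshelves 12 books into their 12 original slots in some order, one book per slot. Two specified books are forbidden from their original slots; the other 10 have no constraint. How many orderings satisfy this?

402796800

Let A_j be the event that the j-th constrained one is fixed. By inclusion-exclusion over the 2 events:
Σ_{j=0}^{2} (-1)^j C(2,j)(12-j)!
= C(2,0)·12! - C(2,1)·11! + C(2,2)·10!
= 479001600 - 79833600 + 3628800
= 402796800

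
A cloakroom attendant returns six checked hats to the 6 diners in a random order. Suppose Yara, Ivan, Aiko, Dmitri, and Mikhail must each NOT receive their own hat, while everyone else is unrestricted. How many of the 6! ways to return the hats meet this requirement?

309

Inclusion-exclusion on the 5 forbidden self-matches:
Σ_{j=0}^{5} (-1)^j C(5,j)(6-j)!
= C(5,0)·6! - C(5,1)·5! + C(5,2)·4! - C(5,3)·3! + C(5,4)·2! - C(5,5)·1!
= 720 - 600 + 240 - 60 + 10 - 1
= 309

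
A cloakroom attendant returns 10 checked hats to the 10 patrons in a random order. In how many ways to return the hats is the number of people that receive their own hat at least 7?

286

# with exactly i fixed is C(10,i)·!(10-i); sum over i=7..10:
  i=7: C(10,7)·!3 = 120·2 = 240
  i=8: C(10,8)·!2 = 45·1 = 45
  i=9: C(10,9)·!1 = 10·0 = 0
  i=10: C(10,10)·!0 = 1·1 = 1
Total = 286.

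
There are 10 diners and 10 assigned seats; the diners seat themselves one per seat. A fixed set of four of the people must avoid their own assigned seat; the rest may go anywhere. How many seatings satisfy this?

2399760

Inclusion-exclusion on the 4 forbidden self-matches:
Σ_{j=0}^{4} (-1)^j C(4,j)(10-j)!
= C(4,0)·10! - C(4,1)·9! + C(4,2)·8! - C(4,3)·7! + C(4,4)·6!
= 3628800 - 1451520 + 241920 - 20160 + 720
= 2399760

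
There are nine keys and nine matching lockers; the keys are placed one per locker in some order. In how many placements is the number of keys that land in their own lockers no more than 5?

362675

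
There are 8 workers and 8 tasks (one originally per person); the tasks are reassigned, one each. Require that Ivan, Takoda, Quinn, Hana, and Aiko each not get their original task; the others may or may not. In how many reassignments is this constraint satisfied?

21234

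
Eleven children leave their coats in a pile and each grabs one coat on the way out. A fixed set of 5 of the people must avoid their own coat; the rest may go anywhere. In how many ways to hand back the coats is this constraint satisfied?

Let A_j be the event that the j-th constrained one is fixed. By inclusion-exclusion over the 5 events:
Σ_{j=0}^{5} (-1)^j C(5,j)(11-j)!
= C(5,0)·11! - C(5,1)·10! + C(5,2)·9! - C(5,3)·8! + C(5,4)·7! - C(5,5)·6!
= 39916800 - 18144000 + 3628800 - 403200 + 25200 - 720
= 25022880

25022880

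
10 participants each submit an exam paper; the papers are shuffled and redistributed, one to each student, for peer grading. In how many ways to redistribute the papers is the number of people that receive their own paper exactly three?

222480

Pick the 3 fixed positions: C(10,3) = 120 ways.
The remaining 7 must be deranged: !7 = 1854.
Total: 120 × 1854 = 222480.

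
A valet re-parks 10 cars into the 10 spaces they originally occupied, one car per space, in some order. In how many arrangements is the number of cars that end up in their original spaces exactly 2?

Pick the 2 fixed positions: C(10,2) = 45 ways.
The remaining 8 must be deranged: !8 = 14833.
Total: 45 × 14833 = 667485.

667485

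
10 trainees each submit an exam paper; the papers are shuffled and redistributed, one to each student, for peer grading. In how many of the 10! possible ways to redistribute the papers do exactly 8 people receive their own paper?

45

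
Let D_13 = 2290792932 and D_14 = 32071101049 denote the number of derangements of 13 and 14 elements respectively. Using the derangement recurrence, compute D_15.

481066515734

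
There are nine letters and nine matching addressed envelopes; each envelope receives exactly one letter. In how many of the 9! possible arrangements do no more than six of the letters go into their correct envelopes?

Sum C(9,i)·!(9-i) for i = 0..6:
  i=0: C(9,0)·!9 = 1·133496 = 133496
  i=1: C(9,1)·!8 = 9·14833 = 133497
  i=2: C(9,2)·!7 = 36·1854 = 66744
  i=3: C(9,3)·!6 = 84·265 = 22260
  i=4: C(9,4)·!5 = 126·44 = 5544
  i=5: C(9,5)·!4 = 126·9 = 1134
  i=6: C(9,6)·!3 = 84·2 = 168
Total = 362843.

362843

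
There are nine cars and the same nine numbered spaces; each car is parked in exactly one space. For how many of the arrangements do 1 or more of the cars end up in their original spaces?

229384

Sum C(9,i)·!(9-i) for i = 1..9:
  i=1: C(9,1)·!8 = 9·14833 = 133497
  i=2: C(9,2)·!7 = 36·1854 = 66744
  i=3: C(9,3)·!6 = 84·265 = 22260
  i=4: C(9,4)·!5 = 126·44 = 5544
  i=5: C(9,5)·!4 = 126·9 = 1134
  i=6: C(9,6)·!3 = 84·2 = 168
  i=7: C(9,7)·!2 = 36·1 = 36
  i=8: C(9,8)·!1 = 9·0 = 0
  i=9: C(9,9)·!0 = 1·1 = 1
Total = 229384.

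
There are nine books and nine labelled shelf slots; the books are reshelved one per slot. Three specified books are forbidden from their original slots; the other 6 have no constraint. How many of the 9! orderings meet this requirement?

256320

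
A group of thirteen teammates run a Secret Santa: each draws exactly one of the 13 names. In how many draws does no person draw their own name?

Recurrence: !13 = 12·(!12 + !11).
!13 = 12·(176214841 + 14684570) = 12·190899411 = 2290792932

2290792932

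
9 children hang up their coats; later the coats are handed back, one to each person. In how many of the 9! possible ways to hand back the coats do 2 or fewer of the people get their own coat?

333737

Sum C(9,i)·!(9-i) for i = 0..2:
  i=0: C(9,0)·!9 = 1·133496 = 133496
  i=1: C(9,1)·!8 = 9·14833 = 133497
  i=2: C(9,2)·!7 = 36·1854 = 66744
Total = 333737.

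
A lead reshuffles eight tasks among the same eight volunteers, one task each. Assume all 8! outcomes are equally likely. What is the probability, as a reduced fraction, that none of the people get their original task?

2119/5760

Favorable outcomes: !8 = 14833.
Total outcomes: 8! = 40320.
Probability = 14833/40320 = 2119/5760.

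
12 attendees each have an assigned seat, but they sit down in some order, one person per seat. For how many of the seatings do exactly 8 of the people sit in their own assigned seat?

4455

Choose which 8 of the 12 are fixed: C(12,8) = 495.
The remaining 4 must be deranged: !4 = 9.
Total: 495 × 9 = 4455.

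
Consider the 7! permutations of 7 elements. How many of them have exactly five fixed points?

21

Choose which 5 of the 7 are fixed: C(7,5) = 21.
The other 2 form a derangement: !2 = 1.
Total: 21 × 1 = 21.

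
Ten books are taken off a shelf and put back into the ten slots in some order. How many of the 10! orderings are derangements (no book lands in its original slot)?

Recurrence: !10 = 9·(!9 + !8).
!10 = 9·(133496 + 14833) = 9·148329 = 1334961

1334961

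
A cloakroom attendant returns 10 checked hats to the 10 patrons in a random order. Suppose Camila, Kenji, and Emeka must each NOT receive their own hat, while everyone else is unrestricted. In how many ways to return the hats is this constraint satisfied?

2656080

Inclusion-exclusion on the 3 forbidden self-matches:
Σ_{j=0}^{3} (-1)^j C(3,j)(10-j)!
= C(3,0)·10! - C(3,1)·9! + C(3,2)·8! - C(3,3)·7!
= 3628800 - 1088640 + 120960 - 5040
= 2656080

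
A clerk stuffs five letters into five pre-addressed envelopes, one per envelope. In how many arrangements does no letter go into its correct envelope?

Use !n = (n-1)(!(n-1) + !(n-2)).
!5 = 4·(9 + 2) = 4·11 = 44

44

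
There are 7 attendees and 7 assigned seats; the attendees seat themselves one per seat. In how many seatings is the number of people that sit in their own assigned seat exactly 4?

70

Pick the 4 fixed positions: C(7,4) = 35 ways.
The remaining 3 must be deranged: !3 = 2.
Total: 35 × 2 = 70.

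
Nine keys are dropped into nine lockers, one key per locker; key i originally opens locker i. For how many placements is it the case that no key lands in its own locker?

133496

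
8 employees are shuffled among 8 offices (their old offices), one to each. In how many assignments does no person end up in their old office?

14833

!8 is the nearest integer to 8!/e.
8! = 40320, and 40320/e ≈ 14832.90, so !8 = 14833.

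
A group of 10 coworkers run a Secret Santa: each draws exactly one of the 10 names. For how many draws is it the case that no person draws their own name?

1334961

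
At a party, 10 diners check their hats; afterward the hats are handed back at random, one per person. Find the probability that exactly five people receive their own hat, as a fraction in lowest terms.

Favorable outcomes: C(10,5)·!5 = 252·44 = 11088.
Total outcomes: 10! = 3628800.
Probability = 11088/3628800 = 11/3600.

11/3600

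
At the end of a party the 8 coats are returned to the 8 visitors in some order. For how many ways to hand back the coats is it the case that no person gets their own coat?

!8 is the nearest integer to 8!/e.
8! = 40320, and 40320/e ≈ 14832.90, so !8 = 14833.

14833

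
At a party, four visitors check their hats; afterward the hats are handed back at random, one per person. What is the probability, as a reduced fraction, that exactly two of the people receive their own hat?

1/4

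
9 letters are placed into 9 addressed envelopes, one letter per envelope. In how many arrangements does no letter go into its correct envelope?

The subfactorial !9 = [9!/e] (nearest integer).
9! = 362880, and 362880/e ≈ 133496.09, so !9 = 133496.

133496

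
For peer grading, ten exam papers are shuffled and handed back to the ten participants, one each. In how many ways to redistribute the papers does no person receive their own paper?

1334961

!10 = 10! · Σ_{k=0}^{10} (-1)^k/k!
= 10! - 10!/1! + 10!/2! - 10!/3! + 10!/4! - 10!/5! + 10!/6! - 10!/7! + 10!/8! - 10!/9! + 10!/10!
= 3628800 - 3628800 + 1814400 - 604800 + 151200 - 30240 + 5040 - 720 + 90 - 10 + 1
= 1334961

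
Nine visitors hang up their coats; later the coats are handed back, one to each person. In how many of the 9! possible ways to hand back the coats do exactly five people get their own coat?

1134

Pick the 5 fixed positions: C(9,5) = 126 ways.
The other 4 form a derangement: !4 = 9.
Total: 126 × 9 = 1134.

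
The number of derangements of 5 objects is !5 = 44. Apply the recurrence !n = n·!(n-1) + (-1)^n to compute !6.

!6 = 6·44 + 1 = 265.

265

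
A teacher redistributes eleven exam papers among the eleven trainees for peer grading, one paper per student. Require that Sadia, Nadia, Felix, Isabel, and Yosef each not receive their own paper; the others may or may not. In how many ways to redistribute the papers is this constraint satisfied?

Let A_j be the event that the j-th constrained one is fixed. By inclusion-exclusion over the 5 events:
Σ_{j=0}^{5} (-1)^j C(5,j)(11-j)!
= C(5,0)·11! - C(5,1)·10! + C(5,2)·9! - C(5,3)·8! + C(5,4)·7! - C(5,5)·6!
= 39916800 - 18144000 + 3628800 - 403200 + 25200 - 720
= 25022880

25022880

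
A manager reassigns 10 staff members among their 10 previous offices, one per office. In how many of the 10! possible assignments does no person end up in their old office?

The number of derangements of 10 is !10 = Σ_{k=0}^{10} (-1)^k·10!/k!
= 10! - 10!/1! + 10!/2! - 10!/3! + 10!/4! - 10!/5! + 10!/6! - 10!/7! + 10!/8! - 10!/9! + 10!/10!
= 3628800 - 3628800 + 1814400 - 604800 + 151200 - 30240 + 5040 - 720 + 90 - 10 + 1
= 1334961

1334961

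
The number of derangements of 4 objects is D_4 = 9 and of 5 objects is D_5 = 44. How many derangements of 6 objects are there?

265

D_6 = (6-1)·(D_5 + D_4) = 5·(44 + 9) = 5·53 = 265.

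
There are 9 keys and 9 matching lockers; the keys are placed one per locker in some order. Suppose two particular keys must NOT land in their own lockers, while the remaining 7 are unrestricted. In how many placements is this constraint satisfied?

287280

Inclusion-exclusion on the 2 forbidden self-matches:
Σ_{j=0}^{2} (-1)^j C(2,j)(9-j)!
= C(2,0)·9! - C(2,1)·8! + C(2,2)·7!
= 362880 - 80640 + 5040
= 287280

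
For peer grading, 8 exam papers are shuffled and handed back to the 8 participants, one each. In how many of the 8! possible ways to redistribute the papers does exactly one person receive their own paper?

14832

Pick the single fixed position: C(8,1) = 8 ways.
The remaining 7 must be deranged: !7 = 1854.
Total: 8 × 1854 = 14832.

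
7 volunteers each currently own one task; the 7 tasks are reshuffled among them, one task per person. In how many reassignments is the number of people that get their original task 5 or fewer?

5039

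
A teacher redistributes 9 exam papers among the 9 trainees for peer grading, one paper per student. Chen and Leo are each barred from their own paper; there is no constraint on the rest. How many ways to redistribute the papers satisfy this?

Let A_j be the event that the j-th constrained one is fixed. By inclusion-exclusion over the 2 events:
Σ_{j=0}^{2} (-1)^j C(2,j)(9-j)!
= C(2,0)·9! - C(2,1)·8! + C(2,2)·7!
= 362880 - 80640 + 5040
= 287280

287280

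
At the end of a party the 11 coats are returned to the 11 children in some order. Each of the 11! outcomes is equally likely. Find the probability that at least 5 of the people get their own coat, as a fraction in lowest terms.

73057/19958400

Favorable outcomes: Σ_{i≥5} C(11,i)·!(11-i) = 462·265 + 462·44 + 330·9 + 165·2 + 55·1 + 11·0 + 1·1 = 146114.
Total outcomes: 11! = 39916800.
Probability = 146114/39916800 = 73057/19958400.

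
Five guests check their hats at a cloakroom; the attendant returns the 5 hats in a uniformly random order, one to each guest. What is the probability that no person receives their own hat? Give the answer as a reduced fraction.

Favorable outcomes: !5 = 44.
Total outcomes: 5! = 120.
Probability = 44/120 = 11/30.

11/30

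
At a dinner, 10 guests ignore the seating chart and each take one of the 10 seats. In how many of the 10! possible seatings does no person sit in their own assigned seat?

1334961

!10 = 10! · Σ_{k=0}^{10} (-1)^k/k!
= 10! - 10!/1! + 10!/2! - 10!/3! + 10!/4! - 10!/5! + 10!/6! - 10!/7! + 10!/8! - 10!/9! + 10!/10!
= 3628800 - 3628800 + 1814400 - 604800 + 151200 - 30240 + 5040 - 720 + 90 - 10 + 1
= 1334961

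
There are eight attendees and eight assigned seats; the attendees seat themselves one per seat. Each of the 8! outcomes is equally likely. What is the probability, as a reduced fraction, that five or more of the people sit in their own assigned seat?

47/13440

Favorable outcomes: Σ_{i≥5} C(8,i)·!(8-i) = 56·2 + 28·1 + 8·0 + 1·1 = 141.
Total outcomes: 8! = 40320.
Probability = 141/40320 = 47/13440.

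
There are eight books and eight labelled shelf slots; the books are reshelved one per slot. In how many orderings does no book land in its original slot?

Use !n = n·!(n-1) + (-1)^n.
!8 = 8·1854 + 1 = 14833

14833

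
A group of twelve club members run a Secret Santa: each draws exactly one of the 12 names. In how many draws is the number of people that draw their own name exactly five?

1468368

Choose which 5 of the 12 are fixed: C(12,5) = 792.
The remaining 7 must be deranged: !7 = 1854.
Total: 792 × 1854 = 1468368.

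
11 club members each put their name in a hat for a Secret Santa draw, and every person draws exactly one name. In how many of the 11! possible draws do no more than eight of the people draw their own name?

Sum C(11,i)·!(11-i) for i = 0..8:
  i=0: C(11,0)·!11 = 1·14684570 = 14684570
  i=1: C(11,1)·!10 = 11·1334961 = 14684571
  i=2: C(11,2)·!9 = 55·133496 = 7342280
  i=3: C(11,3)·!8 = 165·14833 = 2447445
  i=4: C(11,4)·!7 = 330·1854 = 611820
  i=5: C(11,5)·!6 = 462·265 = 122430
  i=6: C(11,6)·!5 = 462·44 = 20328
  i=7: C(11,7)·!4 = 330·9 = 2970
  i=8: C(11,8)·!3 = 165·2 = 330
Total = 39916744.

39916744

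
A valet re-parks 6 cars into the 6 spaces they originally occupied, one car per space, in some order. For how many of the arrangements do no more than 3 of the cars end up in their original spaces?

# with exactly i fixed is C(6,i)·!(6-i); sum over i=0..3:
  i=0: C(6,0)·!6 = 1·265 = 265
  i=1: C(6,1)·!5 = 6·44 = 264
  i=2: C(6,2)·!4 = 15·9 = 135
  i=3: C(6,3)·!3 = 20·2 = 40
Total = 704.

704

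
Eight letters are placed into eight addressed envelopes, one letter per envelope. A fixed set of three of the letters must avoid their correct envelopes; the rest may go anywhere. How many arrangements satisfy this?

27240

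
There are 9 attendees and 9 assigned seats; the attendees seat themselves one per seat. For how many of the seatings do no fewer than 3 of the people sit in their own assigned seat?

29143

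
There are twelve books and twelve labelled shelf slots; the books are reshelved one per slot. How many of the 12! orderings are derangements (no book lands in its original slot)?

The number of derangements of 12 is !12 = Σ_{k=0}^{12} (-1)^k·12!/k!
= 12! - 12!/1! + 12!/2! - 12!/3! + 12!/4! - 12!/5! + 12!/6! - 12!/7! + 12!/8! - 12!/9! + 12!/10! - 12!/11! + 12!/12!
= 479001600 - 479001600 + 239500800 - 79833600 + 19958400 - 3991680 + 665280 - 95040 + 11880 - 1320 + 132 - 12 + 1
= 176214841

176214841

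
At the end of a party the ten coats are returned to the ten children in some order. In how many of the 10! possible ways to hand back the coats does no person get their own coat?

1334961

!10 is the nearest integer to 10!/e.
10! = 3628800, and 3628800/e ≈ 1334960.92, so !10 = 1334961.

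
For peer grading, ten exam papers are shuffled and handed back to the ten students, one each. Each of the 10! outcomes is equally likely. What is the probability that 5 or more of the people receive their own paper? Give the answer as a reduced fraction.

829/226800

Favorable outcomes: Σ_{i≥5} C(10,i)·!(10-i) = 252·44 + 210·9 + 120·2 + 45·1 + 10·0 + 1·1 = 13264.
Total outcomes: 10! = 3628800.
Probability = 13264/3628800 = 829/226800.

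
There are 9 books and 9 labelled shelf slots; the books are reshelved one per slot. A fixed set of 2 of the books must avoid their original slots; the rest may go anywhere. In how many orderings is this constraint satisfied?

Let A_j be the event that the j-th constrained one is fixed. By inclusion-exclusion over the 2 events:
Σ_{j=0}^{2} (-1)^j C(2,j)(9-j)!
= C(2,0)·9! - C(2,1)·8! + C(2,2)·7!
= 362880 - 80640 + 5040
= 287280

287280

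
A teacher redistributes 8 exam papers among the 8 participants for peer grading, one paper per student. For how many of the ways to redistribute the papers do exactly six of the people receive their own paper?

Choose which 6 of the 8 are fixed: C(8,6) = 28.
The other 2 form a derangement: !2 = 1.
Total: 28 × 1 = 28.

28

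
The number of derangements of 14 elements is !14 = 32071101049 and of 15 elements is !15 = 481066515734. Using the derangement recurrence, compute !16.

7697064251745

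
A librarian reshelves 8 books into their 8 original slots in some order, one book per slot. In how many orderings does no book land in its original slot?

Use !n = n·!(n-1) + (-1)^n.
!8 = 8·1854 + 1 = 14833

14833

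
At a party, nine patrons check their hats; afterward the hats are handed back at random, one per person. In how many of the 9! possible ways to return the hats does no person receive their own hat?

133496

The number of derangements of 9 is !9 = Σ_{k=0}^{9} (-1)^k·9!/k!
= 9! - 9!/1! + 9!/2! - 9!/3! + 9!/4! - 9!/5! + 9!/6! - 9!/7! + 9!/8! - 9!/9!
= 362880 - 362880 + 181440 - 60480 + 15120 - 3024 + 504 - 72 + 9 - 1
= 133496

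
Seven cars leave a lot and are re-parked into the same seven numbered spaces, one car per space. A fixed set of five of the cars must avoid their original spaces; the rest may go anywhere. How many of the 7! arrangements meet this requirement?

2428

Let A_j be the event that the j-th constrained one is fixed. By inclusion-exclusion over the 5 events:
Σ_{j=0}^{5} (-1)^j C(5,j)(7-j)!
= C(5,0)·7! - C(5,1)·6! + C(5,2)·5! - C(5,3)·4! + C(5,4)·3! - C(5,5)·2!
= 5040 - 3600 + 1200 - 240 + 30 - 2
= 2428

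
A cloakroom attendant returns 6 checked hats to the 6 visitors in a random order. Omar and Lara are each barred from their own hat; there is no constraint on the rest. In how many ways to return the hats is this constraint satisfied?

Inclusion-exclusion on the 2 forbidden self-matches:
Σ_{j=0}^{2} (-1)^j C(2,j)(6-j)!
= C(2,0)·6! - C(2,1)·5! + C(2,2)·4!
= 720 - 240 + 24
= 504

504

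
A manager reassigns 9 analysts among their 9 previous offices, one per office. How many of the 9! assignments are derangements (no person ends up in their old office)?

133496

!9 = 9! · Σ_{k=0}^{9} (-1)^k/k!
= 9! - 9!/1! + 9!/2! - 9!/3! + 9!/4! - 9!/5! + 9!/6! - 9!/7! + 9!/8! - 9!/9!
= 362880 - 362880 + 181440 - 60480 + 15120 - 3024 + 504 - 72 + 9 - 1
= 133496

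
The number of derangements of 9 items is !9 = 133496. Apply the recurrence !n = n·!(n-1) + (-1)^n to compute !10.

!10 = 10·133496 + 1 = 1334961.

1334961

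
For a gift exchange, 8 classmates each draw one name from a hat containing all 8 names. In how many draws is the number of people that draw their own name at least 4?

771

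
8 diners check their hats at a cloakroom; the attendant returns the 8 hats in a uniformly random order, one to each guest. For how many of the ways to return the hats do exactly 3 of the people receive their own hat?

Choose which 3 of the 8 are fixed: C(8,3) = 56.
The other 5 form a derangement: !5 = 44.
Total: 56 × 44 = 2464.

2464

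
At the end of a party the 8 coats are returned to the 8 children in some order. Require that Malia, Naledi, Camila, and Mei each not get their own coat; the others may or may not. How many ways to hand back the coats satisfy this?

24024

Let A_j be the event that the j-th constrained one is fixed. By inclusion-exclusion over the 4 events:
Σ_{j=0}^{4} (-1)^j C(4,j)(8-j)!
= C(4,0)·8! - C(4,1)·7! + C(4,2)·6! - C(4,3)·5! + C(4,4)·4!
= 40320 - 20160 + 4320 - 480 + 24
= 24024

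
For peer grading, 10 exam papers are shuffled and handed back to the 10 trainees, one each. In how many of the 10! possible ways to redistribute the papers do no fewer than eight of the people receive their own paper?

Sum C(10,i)·!(10-i) for i = 8..10:
  i=8: C(10,8)·!2 = 45·1 = 45
  i=9: C(10,9)·!1 = 10·0 = 0
  i=10: C(10,10)·!0 = 1·1 = 1
Total = 46.

46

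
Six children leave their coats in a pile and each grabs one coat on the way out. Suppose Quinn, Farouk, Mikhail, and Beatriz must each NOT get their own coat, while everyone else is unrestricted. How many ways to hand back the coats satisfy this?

362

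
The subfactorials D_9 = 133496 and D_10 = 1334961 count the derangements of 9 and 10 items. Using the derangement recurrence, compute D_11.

14684570

D_11 = (11-1)·(D_10 + D_9) = 10·(1334961 + 133496) = 10·1468457 = 14684570.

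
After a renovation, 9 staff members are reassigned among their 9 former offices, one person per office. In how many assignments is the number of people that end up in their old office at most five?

# with exactly i fixed is C(9,i)·!(9-i); sum over i=0..5:
  i=0: C(9,0)·!9 = 1·133496 = 133496
  i=1: C(9,1)·!8 = 9·14833 = 133497
  i=2: C(9,2)·!7 = 36·1854 = 66744
  i=3: C(9,3)·!6 = 84·265 = 22260
  i=4: C(9,4)·!5 = 126·44 = 5544
  i=5: C(9,5)·!4 = 126·9 = 1134
Total = 362675.

362675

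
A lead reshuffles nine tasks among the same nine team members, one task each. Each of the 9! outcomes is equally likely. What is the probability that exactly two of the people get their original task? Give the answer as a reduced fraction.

103/560

Favorable outcomes: C(9,2)·!7 = 36·1854 = 66744.
Total outcomes: 9! = 362880.
Probability = 66744/362880 = 103/560.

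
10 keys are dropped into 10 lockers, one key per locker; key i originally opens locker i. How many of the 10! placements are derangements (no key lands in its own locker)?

Recurrence: !10 = 9·(!9 + !8).
!10 = 9·(133496 + 14833) = 9·148329 = 1334961

1334961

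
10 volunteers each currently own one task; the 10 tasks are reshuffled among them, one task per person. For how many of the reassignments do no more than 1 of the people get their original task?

Sum C(10,i)·!(10-i) for i = 0..1:
  i=0: C(10,0)·!10 = 1·1334961 = 1334961
  i=1: C(10,1)·!9 = 10·133496 = 1334960
Total = 2669921.

2669921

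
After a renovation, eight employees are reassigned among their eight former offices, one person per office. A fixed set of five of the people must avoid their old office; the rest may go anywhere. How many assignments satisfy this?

21234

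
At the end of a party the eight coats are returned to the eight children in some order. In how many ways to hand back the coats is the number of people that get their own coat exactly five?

112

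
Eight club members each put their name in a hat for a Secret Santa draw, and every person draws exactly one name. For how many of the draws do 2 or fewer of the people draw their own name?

37085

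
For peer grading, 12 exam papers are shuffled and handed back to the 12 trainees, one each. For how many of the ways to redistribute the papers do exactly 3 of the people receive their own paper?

Pick the 3 fixed positions: C(12,3) = 220 ways.
The other 9 form a derangement: !9 = 133496.
Total: 220 × 133496 = 29369120.

29369120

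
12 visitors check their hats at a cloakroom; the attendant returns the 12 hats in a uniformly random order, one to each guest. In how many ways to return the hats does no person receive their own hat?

176214841

Use !n = n·!(n-1) + (-1)^n.
!12 = 12·14684570 + 1 = 176214841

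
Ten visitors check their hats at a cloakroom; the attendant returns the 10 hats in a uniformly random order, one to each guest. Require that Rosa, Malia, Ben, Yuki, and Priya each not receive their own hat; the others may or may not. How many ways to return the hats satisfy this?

Let A_j be the event that the j-th constrained one is fixed. By inclusion-exclusion over the 5 events:
Σ_{j=0}^{5} (-1)^j C(5,j)(10-j)!
= C(5,0)·10! - C(5,1)·9! + C(5,2)·8! - C(5,3)·7! + C(5,4)·6! - C(5,5)·5!
= 3628800 - 1814400 + 403200 - 50400 + 3600 - 120
= 2170680

2170680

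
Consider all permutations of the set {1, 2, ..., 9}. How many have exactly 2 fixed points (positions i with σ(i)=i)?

66744

Pick the 2 fixed positions: C(9,2) = 36 ways.
The remaining 7 must be deranged: !7 = 1854.
Total: 36 × 1854 = 66744.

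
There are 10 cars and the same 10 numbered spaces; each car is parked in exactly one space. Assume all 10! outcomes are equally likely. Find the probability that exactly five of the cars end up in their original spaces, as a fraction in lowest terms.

11/3600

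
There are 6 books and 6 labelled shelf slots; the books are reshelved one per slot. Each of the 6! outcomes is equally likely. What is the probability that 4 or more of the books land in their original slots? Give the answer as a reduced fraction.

1/45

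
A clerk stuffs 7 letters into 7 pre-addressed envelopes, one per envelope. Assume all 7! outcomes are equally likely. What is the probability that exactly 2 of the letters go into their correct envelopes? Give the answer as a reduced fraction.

11/60

Favorable outcomes: C(7,2)·!5 = 21·44 = 924.
Total outcomes: 7! = 5040.
Probability = 924/5040 = 11/60.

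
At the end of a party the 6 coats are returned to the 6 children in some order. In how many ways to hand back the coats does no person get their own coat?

Recurrence: !6 = 5·(!5 + !4).
!6 = 5·(44 + 9) = 5·53 = 265

265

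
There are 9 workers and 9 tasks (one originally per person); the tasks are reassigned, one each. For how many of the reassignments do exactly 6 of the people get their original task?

Pick the 6 fixed positions: C(9,6) = 84 ways.
The other 3 form a derangement: !3 = 2.
Total: 84 × 2 = 168.

168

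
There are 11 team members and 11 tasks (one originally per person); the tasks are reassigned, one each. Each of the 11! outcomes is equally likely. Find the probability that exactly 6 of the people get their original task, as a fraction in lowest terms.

Favorable outcomes: C(11,6)·!5 = 462·44 = 20328.
Total outcomes: 11! = 39916800.
Probability = 20328/39916800 = 11/21600.

11/21600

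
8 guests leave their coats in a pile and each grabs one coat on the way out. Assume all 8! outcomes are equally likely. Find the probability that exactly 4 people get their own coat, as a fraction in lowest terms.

1/64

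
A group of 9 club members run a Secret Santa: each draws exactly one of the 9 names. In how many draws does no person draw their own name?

Recurrence: !9 = 9·!8 + (-1)^9.
!9 = 9·14833 - 1 = 133496

133496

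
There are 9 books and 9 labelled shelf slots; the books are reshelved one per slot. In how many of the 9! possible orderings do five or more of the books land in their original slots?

1339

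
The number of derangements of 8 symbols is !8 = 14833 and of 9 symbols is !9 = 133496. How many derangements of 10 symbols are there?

1334961

!10 = (10-1)·(!9 + !8) = 9·(133496 + 14833) = 9·148329 = 1334961.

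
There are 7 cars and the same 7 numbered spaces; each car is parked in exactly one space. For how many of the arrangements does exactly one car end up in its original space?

Pick the single fixed position: C(7,1) = 7 ways.
The remaining 6 must be deranged: !6 = 265.
Total: 7 × 265 = 1855.

1855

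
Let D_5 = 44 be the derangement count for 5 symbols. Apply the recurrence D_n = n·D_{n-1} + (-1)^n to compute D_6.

D_6 = 6·44 + 1 = 265.

265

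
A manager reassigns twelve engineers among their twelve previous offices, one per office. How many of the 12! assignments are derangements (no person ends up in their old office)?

176214841

!12 is the nearest integer to 12!/e.
12! = 479001600, and 479001600/e ≈ 176214840.93, so !12 = 176214841.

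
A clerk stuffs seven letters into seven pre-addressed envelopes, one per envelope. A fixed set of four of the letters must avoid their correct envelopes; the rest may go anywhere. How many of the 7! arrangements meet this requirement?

Inclusion-exclusion on the 4 forbidden self-matches:
Σ_{j=0}^{4} (-1)^j C(4,j)(7-j)!
= C(4,0)·7! - C(4,1)·6! + C(4,2)·5! - C(4,3)·4! + C(4,4)·3!
= 5040 - 2880 + 720 - 96 + 6
= 2790

2790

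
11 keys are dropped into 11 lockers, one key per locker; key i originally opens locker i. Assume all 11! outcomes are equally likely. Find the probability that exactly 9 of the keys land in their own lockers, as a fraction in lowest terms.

Favorable outcomes: C(11,9)·!2 = 55·1 = 55.
Total outcomes: 11! = 39916800.
Probability = 55/39916800 = 1/725760.

1/725760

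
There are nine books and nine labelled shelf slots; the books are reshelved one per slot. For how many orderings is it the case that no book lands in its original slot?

133496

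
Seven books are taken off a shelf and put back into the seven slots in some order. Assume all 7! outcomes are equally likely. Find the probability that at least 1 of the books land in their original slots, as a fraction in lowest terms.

Favorable outcomes: Σ_{i≥1} C(7,i)·!(7-i) = 7·265 + 21·44 + 35·9 + 35·2 + 21·1 + 7·0 + 1·1 = 3186.
Total outcomes: 7! = 5040.
Probability = 3186/5040 = 177/280.

177/280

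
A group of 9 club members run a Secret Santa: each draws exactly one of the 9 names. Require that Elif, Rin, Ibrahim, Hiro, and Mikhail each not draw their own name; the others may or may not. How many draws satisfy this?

Inclusion-exclusion on the 5 forbidden self-matches:
Σ_{j=0}^{5} (-1)^j C(5,j)(9-j)!
= C(5,0)·9! - C(5,1)·8! + C(5,2)·7! - C(5,3)·6! + C(5,4)·5! - C(5,5)·4!
= 362880 - 201600 + 50400 - 7200 + 600 - 24
= 205056

205056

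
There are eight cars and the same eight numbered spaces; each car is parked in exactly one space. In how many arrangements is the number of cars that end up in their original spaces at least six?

29

# with exactly i fixed is C(8,i)·!(8-i); sum over i=6..8:
  i=6: C(8,6)·!2 = 28·1 = 28
  i=7: C(8,7)·!1 = 8·0 = 0
  i=8: C(8,8)·!0 = 1·1 = 1
Total = 29.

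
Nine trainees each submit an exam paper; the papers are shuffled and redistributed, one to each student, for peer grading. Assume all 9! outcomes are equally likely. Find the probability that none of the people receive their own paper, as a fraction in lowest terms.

Favorable outcomes: !9 = 133496.
Total outcomes: 9! = 362880.
Probability = 133496/362880 = 16687/45360.

16687/45360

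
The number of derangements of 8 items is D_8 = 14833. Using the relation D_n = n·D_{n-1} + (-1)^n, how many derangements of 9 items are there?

133496

D_9 = 9·14833 - 1 = 133496.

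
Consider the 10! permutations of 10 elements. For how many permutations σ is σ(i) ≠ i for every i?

1334961

The subfactorial !10 = [10!/e] (nearest integer).
10! = 3628800, and 3628800/e ≈ 1334960.92, so !10 = 1334961.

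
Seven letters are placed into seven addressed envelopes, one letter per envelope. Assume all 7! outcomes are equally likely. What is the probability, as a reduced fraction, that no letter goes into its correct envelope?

103/280

Favorable outcomes: !7 = 1854.
Total outcomes: 7! = 5040.
Probability = 1854/5040 = 103/280.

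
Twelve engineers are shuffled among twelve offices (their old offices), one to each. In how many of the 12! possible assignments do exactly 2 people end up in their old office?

88107426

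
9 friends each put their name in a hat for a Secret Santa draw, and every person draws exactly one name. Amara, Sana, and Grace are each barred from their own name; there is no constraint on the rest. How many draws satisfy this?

Let A_j be the event that the j-th constrained one is fixed. By inclusion-exclusion over the 3 events:
Σ_{j=0}^{3} (-1)^j C(3,j)(9-j)!
= C(3,0)·9! - C(3,1)·8! + C(3,2)·7! - C(3,3)·6!
= 362880 - 120960 + 15120 - 720
= 256320

256320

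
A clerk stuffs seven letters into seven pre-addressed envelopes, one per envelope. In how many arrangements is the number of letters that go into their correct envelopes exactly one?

1855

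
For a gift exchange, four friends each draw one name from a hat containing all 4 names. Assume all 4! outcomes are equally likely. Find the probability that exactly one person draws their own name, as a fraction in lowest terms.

Favorable outcomes: C(4,1)·!3 = 4·2 = 8.
Total outcomes: 4! = 24.
Probability = 8/24 = 1/3.

1/3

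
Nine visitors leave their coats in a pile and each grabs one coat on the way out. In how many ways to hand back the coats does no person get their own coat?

133496

!9 is the nearest integer to 9!/e.
9! = 362880, and 362880/e ≈ 133496.09, so !9 = 133496.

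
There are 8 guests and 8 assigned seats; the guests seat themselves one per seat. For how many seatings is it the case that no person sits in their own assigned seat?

14833

Recurrence: !8 = 7·(!7 + !6).
!8 = 7·(1854 + 265) = 7·2119 = 14833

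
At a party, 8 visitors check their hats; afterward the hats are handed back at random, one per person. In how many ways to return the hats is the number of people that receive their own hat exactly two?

Pick the 2 fixed positions: C(8,2) = 28 ways.
The other 6 form a derangement: !6 = 265.
Total: 28 × 265 = 7420.

7420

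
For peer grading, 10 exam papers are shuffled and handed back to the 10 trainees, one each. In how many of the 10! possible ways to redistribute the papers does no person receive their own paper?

Recurrence: !10 = 9·(!9 + !8).
!10 = 9·(133496 + 14833) = 9·148329 = 1334961

1334961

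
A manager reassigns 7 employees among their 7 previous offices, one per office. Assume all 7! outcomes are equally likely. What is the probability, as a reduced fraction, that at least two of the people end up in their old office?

1331/5040

Favorable outcomes: Σ_{i≥2} C(7,i)·!(7-i) = 21·44 + 35·9 + 35·2 + 21·1 + 7·0 + 1·1 = 1331.
Total outcomes: 7! = 5040.
Probability = 1331/5040 = 1331/5040.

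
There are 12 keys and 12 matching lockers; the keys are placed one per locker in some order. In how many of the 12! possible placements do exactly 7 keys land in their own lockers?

34848

Choose which 7 of the 12 are fixed: C(12,7) = 792.
The other 5 form a derangement: !5 = 44.
Total: 792 × 44 = 34848.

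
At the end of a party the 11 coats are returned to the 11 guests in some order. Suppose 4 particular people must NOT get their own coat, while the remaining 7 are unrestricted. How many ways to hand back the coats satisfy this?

27422640

Inclusion-exclusion on the 4 forbidden self-matches:
Σ_{j=0}^{4} (-1)^j C(4,j)(11-j)!
= C(4,0)·11! - C(4,1)·10! + C(4,2)·9! - C(4,3)·8! + C(4,4)·7!
= 39916800 - 14515200 + 2177280 - 161280 + 5040
= 27422640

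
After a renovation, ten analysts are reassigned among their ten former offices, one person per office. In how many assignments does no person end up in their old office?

Use !n = (n-1)(!(n-1) + !(n-2)).
!10 = 9·(133496 + 14833) = 9·148329 = 1334961

1334961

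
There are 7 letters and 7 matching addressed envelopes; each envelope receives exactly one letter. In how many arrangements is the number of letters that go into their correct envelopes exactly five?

Pick the 5 fixed positions: C(7,5) = 21 ways.
The other 2 form a derangement: !2 = 1.
Total: 21 × 1 = 21.

21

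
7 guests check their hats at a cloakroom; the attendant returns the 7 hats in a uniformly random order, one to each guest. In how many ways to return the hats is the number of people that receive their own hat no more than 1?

Sum C(7,i)·!(7-i) for i = 0..1:
  i=0: C(7,0)·!7 = 1·1854 = 1854
  i=1: C(7,1)·!6 = 7·265 = 1855
Total = 3709.

3709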